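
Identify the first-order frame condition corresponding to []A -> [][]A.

This schema is the 4 axiom.
It corresponds to transitivity: forall x forall y forall z (Rxy & Ryz -> Rxz).

transitivity: forall x forall y forall z (Rxy & Ryz -> Rxz)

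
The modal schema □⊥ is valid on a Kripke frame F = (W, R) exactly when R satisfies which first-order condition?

□⊥ is valid iff no world has any successor (otherwise □⊥ fails at any world with one).
Conversely, any frame satisfying ∀x ∀y ¬Rxy validates the schema.
So the correspondent is emptiness of R.

emptiness of R: ∀x ∀y ¬Rxy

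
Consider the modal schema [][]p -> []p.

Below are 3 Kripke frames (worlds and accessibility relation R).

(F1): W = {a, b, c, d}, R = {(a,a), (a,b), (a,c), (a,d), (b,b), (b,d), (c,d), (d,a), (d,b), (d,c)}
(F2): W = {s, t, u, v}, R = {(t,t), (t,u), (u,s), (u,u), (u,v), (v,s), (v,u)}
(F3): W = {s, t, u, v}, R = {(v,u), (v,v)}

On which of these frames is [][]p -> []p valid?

This is the axiom for density; its first-order frame correspondent is forall x forall y (Rxy -> exists z (Rxz & Rzy)).
(F1): fails — Rcd but no z with Rcz and Rzd.
(F2): satisfies the condition.
(F3): satisfies the condition.

(F2), (F3)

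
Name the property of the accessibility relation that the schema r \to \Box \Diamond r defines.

Suppose r→□◇r is valid. Take Rxy and set V(r)={x}. Then r at x, so □◇r at x, so ◇r at y, so some z with Ryz has r; z=x, i.e. Ryx.
Conversely, any frame satisfying \forall x \forall y (Rxy \to Ryx) validates the schema.
So the correspondent is symmetry.

symmetry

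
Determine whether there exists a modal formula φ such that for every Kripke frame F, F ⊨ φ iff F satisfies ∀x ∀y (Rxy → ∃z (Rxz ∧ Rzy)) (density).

Definable; □□r → □r defines it

Yes: it is density, defined by the C4 schema □□r → □r.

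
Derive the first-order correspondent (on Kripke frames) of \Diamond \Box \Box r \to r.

This is a Sahlqvist (Geach-type) schema ◇^1□^2r → □^0◇^0r.
Minimal-valuation argument: fix x; take any y with xR^1y and any z with xR^0z. Set V(r) to the set of worlds R-reachable from y in exactly 2 steps. Then □^2r holds at y, so the antecedent holds at x; validity forces ◇^0r at z, giving a w with zR^0w and yR^2w.
First-order correspondent: \forall x \forall y (xRy \to \exists w (y R^2 w \wedge x = w)).

\forall x \forall y (xRy \to \exists w (y R^2 w \wedge x = w))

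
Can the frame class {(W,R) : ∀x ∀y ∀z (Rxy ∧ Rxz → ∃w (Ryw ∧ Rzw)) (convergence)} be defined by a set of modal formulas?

This is a Sahlqvist condition; the .2 axiom ◇□q → □◇q defines it.

Definable; ◇□q → □◇q defines it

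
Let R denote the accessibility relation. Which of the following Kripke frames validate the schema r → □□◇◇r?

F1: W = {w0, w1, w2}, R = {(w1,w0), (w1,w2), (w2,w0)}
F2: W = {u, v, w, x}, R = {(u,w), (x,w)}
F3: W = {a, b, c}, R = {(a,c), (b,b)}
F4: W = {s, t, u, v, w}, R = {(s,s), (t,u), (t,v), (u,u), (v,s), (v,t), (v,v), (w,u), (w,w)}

The schema corresponds to a generalized confluence (Geach) condition: ∀x ∀z (xR²z → ∃w (x = w ∧ zR²w)).
F1: fails — w1R²w0 but no w with w1=w and w0R²w.
F2: holds.
F3: holds.
F4: fails — tR²s but no w* with t=w* and sR²w*.
Valid on: F2, F3.

F2, F3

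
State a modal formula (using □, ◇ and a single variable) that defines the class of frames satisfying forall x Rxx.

A defining formula is □q → q (the T axiom).
Suppose □q→q is valid. At any x set V(q)={w : Rxw}. Then □q holds at x, so q holds at x, i.e. Rxx.

□q → q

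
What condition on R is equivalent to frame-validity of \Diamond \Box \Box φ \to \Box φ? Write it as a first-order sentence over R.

This is a Sahlqvist (Geach-type) schema ◇^1□^2φ → □^1◇^0φ.
First-order correspondent: \forall x \forall y \forall z ((xRy \wedge xRz) \to \exists w (y R^2 w \wedge z = w)).

\forall x \forall y \forall z ((xRy \wedge xRz) \to \exists w (y R^2 w \wedge z = w))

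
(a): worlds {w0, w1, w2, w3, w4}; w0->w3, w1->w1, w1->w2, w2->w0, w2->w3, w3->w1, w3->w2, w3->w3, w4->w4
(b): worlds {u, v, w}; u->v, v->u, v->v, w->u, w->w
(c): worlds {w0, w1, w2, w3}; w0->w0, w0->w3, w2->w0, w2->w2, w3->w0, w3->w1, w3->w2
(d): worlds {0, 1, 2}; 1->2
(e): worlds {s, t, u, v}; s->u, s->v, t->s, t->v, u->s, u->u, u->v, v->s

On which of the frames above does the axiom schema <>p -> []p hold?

(d)

Frame correspondent (Sahlqvist): forall x forall y forall z (Rxy & Rxz -> y = z) — i.e. partial functionality.
(a): fails — w1 sees both w1 and w2.
(b): fails — v sees both u and v.
(c): fails — w0 sees both w0 and w3.
(d): holds.
(e): fails — s sees both u and v.
Valid on: (d).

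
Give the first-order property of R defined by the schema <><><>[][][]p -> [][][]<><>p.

forall x forall y forall z ((x R^3 y & x R^3 z) -> exists w (y R^3 w & z R^2 w))

This is a Sahlqvist (Geach-type) schema ◇^3□^3p → □^3◇^2p.
First-order correspondent: forall x forall y forall z ((x R^3 y & x R^3 z) -> exists w (y R^3 w & z R^2 w)).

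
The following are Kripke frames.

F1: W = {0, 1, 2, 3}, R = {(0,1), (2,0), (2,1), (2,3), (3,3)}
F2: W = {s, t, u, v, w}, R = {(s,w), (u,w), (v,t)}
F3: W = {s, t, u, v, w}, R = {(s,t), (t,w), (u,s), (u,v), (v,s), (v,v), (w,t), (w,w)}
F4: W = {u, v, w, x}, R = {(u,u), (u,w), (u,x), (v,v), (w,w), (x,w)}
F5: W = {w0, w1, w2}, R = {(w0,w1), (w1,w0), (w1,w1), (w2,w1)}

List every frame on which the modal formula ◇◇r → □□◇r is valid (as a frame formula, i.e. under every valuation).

F2

This is the axiom for a generalized confluence (Geach) condition; its first-order frame correspondent is ∀x ∀y ∀z ((xR²y ∧ xR²z) → ∃w (y = w ∧ zRw)).
F1: fails — 2R²1, 2R²1 but no w with 1=w and 1Rw.
F2: holds.
F3: fails — tR²t, tR²t but no w* with t=w* and tRw*.
F4: fails — uR²u, uR²w but no t with u=t and wRt.
F5: fails — w0R²w0, w0R²w0 but no w with w0=w and w0Rw.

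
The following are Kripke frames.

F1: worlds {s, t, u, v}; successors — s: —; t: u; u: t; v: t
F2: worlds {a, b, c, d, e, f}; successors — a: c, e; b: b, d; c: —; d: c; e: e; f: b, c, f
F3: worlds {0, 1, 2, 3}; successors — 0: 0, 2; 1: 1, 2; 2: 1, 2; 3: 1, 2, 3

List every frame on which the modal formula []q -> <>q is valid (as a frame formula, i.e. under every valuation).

F3

This is the axiom for seriality; its first-order frame correspondent is forall x exists y Rxy.
F1: fails — world s has no successor.
F2: fails — world c has no successor.
F3: holds.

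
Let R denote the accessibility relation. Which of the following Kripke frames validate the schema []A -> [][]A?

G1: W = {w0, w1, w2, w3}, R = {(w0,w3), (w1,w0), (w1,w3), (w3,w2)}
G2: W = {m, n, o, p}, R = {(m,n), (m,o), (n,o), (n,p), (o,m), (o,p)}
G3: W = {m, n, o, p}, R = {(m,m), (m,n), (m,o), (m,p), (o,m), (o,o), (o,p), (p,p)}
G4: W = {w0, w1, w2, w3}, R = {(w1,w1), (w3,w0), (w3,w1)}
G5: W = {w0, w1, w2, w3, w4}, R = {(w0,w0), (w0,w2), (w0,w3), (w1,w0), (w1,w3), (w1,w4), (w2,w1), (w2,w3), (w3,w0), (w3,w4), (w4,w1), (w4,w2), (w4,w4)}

G4

Frame correspondent (Sahlqvist): forall x forall y forall z (Rxy & Ryz -> Rxz) — i.e. transitivity.
G1: fails — Rw0w3 and Rw3w2 but not Rw0w2.
G2: fails — Rom and Rmo but not Roo.
G3: fails — Rom and Rmn but not Ron.
G4: satisfies the condition.
G5: fails — Rw1w0 and Rw0w2 but not Rw1w2.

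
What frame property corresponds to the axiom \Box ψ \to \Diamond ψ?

Seriality

Suppose □ψ→◇ψ is valid. At any x set V(ψ)=W. Then □ψ at x, so ◇ψ at x, so x has a successor.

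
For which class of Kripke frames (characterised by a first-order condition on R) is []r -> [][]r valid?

Suppose □r→□□r is valid. Take Rxy, Ryz and set V(r)={w : Rxw}. Then □r at x, so □□r at x, so □r at y, so r at z, i.e. Rxz.

Transitivity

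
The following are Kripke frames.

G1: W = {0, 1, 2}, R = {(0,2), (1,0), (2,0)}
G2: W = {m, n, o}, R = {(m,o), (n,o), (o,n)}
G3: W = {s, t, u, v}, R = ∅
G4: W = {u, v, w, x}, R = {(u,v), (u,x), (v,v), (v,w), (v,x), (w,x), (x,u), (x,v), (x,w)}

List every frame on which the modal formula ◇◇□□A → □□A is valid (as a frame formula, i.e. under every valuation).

This is the axiom for a generalized confluence (Geach) condition; its first-order frame correspondent is ∀x ∀y ∀z ((xR²y ∧ xR²z) → ∃w (yR²w ∧ z = w)).
G1: satisfies the condition.
G2: satisfies the condition.
G3: satisfies the condition.
G4: fails — uR²w, uR²x but no t with wR²t and x=t.

G1, G2, G3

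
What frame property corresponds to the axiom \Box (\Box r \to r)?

Shift-reflexivity

Suppose □(□r→r) is valid. Take Rxy and set V(r)={w : Ryw}. Then at y, □r holds; since □(□r→r) at x, □r→r at y, so r at y, i.e. Ryy.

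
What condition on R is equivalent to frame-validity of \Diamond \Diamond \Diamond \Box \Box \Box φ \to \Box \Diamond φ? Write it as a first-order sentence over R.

This is a Sahlqvist (Geach-type) schema ◇^3□^3φ → □^1◇^1φ.
First-order correspondent: \forall x \forall y \forall z ((x R^3 y \wedge xRz) \to \exists w (y R^3 w \wedge zRw)).

\forall x \forall y \forall z ((x R^3 y \wedge xRz) \to \exists w (y R^3 w \wedge zRw))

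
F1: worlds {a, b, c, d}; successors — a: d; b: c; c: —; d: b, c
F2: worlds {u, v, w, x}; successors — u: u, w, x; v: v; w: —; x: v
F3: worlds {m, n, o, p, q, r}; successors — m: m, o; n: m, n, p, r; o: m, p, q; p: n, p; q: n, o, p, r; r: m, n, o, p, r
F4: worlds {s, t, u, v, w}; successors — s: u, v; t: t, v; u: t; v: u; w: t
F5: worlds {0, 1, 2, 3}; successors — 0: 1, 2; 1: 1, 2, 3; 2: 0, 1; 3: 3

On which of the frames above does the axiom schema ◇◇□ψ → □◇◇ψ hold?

F3

Frame correspondent (Sahlqvist): ∀x ∀y ∀z ((xR²y ∧ xRz) → ∃w (yRw ∧ zR²w)) — i.e. a generalized confluence (Geach) condition.
F1: fails — aR²c, aRd but no w with cRw and dR²w.
F2: fails — uR²u, uRw but no t with uRt and wR²t.
F3: holds.
F4: fails — tR²v, tRv but no w* with vRw* and vR²w*.
F5: fails — 1R²0, 1R3 but no w with 0Rw and 3R²w.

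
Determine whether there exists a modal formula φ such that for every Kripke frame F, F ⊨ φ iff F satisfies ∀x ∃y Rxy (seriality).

Definable; □q → ◇q defines it

The condition is seriality. A defining modal formula is □q → ◇q.
Suppose □q→◇q is valid. At any x set V(q)=W. Then □q at x, so ◇q at x, so x has a successor.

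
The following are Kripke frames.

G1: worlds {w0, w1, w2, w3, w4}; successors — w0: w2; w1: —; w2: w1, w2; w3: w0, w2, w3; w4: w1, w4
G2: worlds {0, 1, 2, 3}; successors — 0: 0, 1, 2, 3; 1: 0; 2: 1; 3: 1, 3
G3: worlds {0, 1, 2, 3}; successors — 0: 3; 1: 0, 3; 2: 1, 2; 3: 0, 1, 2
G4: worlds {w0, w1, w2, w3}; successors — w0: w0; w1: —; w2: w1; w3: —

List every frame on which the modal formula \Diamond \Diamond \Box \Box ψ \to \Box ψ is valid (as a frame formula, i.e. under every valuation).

The schema corresponds to a generalized confluence (Geach) condition: \forall x \forall y \forall z ((x R^2 y \wedge xRz) \to \exists w (y R^2 w \wedge z = w)).
G1: fails — w0R²w1, w0Rw2 but no w with w1R²w and w2=w.
G2: fails — 0R²2, 0R1 but no w with 2R²w and 1=w.
G3: fails — 0R²0, 0R3 but no w with 0R²w and 3=w.
G4: condition met.
Valid on: G4.

G4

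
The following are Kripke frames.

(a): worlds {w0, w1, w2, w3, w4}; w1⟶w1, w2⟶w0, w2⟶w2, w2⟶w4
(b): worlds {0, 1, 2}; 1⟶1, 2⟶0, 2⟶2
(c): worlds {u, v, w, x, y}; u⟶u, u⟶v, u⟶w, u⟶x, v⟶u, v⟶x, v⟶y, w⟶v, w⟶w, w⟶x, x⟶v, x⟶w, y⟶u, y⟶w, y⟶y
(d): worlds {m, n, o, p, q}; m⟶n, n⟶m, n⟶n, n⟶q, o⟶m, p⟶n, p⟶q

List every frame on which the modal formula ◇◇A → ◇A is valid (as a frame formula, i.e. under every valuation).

(a), (b)

The schema corresponds to transitivity: ∀x ∀y ∀z (Rxy ∧ Ryz → Rxz).
(a): satisfies the condition.
(b): satisfies the condition.
(c): fails — Ruv and Rvy but not Ruy.
(d): fails — Rom and Rmn but not Ron.
Valid on: (a), (b).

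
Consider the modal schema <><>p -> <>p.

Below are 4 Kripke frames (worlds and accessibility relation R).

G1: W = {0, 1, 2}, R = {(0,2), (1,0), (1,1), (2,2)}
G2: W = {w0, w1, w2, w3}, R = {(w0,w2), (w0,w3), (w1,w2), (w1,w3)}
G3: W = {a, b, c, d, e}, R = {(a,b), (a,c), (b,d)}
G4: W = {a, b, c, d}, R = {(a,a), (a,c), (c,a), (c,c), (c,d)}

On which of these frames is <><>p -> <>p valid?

The schema corresponds to transitivity: forall x forall y forall z (Rxy & Ryz -> Rxz).
G1: fails — R10 and R02 but not R12.
G2: condition met.
G3: fails — Rab and Rbd but not Rad.
G4: fails — Rac and Rcd but not Rad.
Valid on: G2.

G2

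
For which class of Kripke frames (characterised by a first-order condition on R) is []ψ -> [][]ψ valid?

Suppose □ψ→□□ψ is valid. Take Rxy, Ryz and set V(ψ)={w : Rxw}. Then □ψ at x, so □□ψ at x, so □ψ at y, so ψ at z, i.e. Rxz.
Conversely, on a frame with transitivity the schema holds at every world under every valuation.
Frame condition: forall x forall y forall z (Rxy & Ryz -> Rxz).

transitivity: forall x forall y forall z (Rxy & Ryz -> Rxz)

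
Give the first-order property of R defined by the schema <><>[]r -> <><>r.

This is a Sahlqvist (Geach-type) schema ◇^2□^1r → □^0◇^2r.
Minimal-valuation argument: fix x; take any y with xR^2y and any z with xR^0z. Set V(r) to the set of worlds R-reachable from y in exactly 1 step. Then □^1r holds at y, so the antecedent holds at x; validity forces ◇^2r at z, giving a w with zR^2w and yR^1w.
First-order correspondent: forall x forall y (x R^2 y -> exists w (yRw & x R^2 w)).

forall x forall y (x R^2 y -> exists w (yRw & x R^2 w))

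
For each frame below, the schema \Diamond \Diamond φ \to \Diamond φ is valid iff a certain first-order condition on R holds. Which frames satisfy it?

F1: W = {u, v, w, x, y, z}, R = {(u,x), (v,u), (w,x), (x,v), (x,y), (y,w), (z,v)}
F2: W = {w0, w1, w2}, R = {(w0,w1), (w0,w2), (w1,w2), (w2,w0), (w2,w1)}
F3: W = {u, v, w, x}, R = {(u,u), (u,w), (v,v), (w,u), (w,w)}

F3

Frame correspondent (Sahlqvist): \forall x \forall y \forall z (Rxy \wedge Ryz \to Rxz) — i.e. transitivity.
F1: fails — Rwx and Rxy but not Rwy.
F2: fails — Rw1w2 and Rw2w1 but not Rw1w1.
F3: satisfies the condition.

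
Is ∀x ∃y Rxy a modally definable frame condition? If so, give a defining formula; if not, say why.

Yes: it is seriality, defined by the D schema □r → ◇r.
Suppose □r→◇r is valid. At any x set V(r)=W. Then □r at x, so ◇r at x, so x has a successor.

Yes — defined by □r → ◇r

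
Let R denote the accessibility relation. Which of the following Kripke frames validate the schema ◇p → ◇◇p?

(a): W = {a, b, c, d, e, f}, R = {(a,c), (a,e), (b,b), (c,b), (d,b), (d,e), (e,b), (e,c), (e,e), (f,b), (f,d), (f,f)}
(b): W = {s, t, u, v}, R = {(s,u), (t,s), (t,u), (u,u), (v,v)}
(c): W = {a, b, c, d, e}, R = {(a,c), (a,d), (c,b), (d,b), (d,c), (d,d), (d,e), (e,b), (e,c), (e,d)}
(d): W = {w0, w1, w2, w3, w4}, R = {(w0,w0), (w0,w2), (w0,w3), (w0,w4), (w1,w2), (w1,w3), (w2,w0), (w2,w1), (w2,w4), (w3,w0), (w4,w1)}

(a)

Frame correspondent (Sahlqvist): ∀x ∀y (xRy → ∃w (y = w ∧ xR²w)) — i.e. a generalized confluence (Geach) condition.
(a): condition met.
(b): fails — tRs but no w with s=w and tR²w.
(c): fails — cRb but no w with b=w and cR²w.
(d): fails — w1Rw2 but no w with w2=w and w1R²w.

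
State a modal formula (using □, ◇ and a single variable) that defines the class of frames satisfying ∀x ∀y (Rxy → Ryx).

A defining formula is p → □◇p (the B axiom).
Suppose p→□◇p is valid. Take Rxy and set V(p)={x}. Then p at x, so □◇p at x, so ◇p at y, so some z with Ryz has p; z=x, i.e. Ryx.

p → □◇p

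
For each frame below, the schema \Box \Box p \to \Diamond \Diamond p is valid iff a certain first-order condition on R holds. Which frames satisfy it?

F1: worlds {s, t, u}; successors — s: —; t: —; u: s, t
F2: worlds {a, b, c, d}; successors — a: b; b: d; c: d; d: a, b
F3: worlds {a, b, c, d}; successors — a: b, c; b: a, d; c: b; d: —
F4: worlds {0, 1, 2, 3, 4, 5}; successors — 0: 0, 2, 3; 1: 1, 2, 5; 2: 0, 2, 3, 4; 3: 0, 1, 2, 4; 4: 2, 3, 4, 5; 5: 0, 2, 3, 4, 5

F2, F4

The schema corresponds to a generalized confluence (Geach) condition: \forall x \exists w (x R^2 w \wedge x R^2 w).
F1: fails — at s but no w with sR²w and sR²w.
F2: condition met.
F3: fails — at d but no w with dR²w and dR²w.
F4: condition met.
Valid on: F2, F4.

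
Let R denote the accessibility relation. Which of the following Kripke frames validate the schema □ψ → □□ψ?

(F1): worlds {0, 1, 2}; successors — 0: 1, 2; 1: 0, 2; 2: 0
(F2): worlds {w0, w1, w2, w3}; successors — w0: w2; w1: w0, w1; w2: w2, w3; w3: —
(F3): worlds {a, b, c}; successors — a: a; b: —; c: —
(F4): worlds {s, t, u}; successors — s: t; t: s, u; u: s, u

(F3)

Frame correspondent (Sahlqvist): ∀x ∀y ∀z (Rxy ∧ Ryz → Rxz) — i.e. transitivity.
(F1): fails — R10 and R01 but not R11.
(F2): fails — Rw1w0 and Rw0w2 but not Rw1w2.
(F3): satisfies the condition.
(F4): fails — Rus and Rst but not Rut.
Valid on: (F3).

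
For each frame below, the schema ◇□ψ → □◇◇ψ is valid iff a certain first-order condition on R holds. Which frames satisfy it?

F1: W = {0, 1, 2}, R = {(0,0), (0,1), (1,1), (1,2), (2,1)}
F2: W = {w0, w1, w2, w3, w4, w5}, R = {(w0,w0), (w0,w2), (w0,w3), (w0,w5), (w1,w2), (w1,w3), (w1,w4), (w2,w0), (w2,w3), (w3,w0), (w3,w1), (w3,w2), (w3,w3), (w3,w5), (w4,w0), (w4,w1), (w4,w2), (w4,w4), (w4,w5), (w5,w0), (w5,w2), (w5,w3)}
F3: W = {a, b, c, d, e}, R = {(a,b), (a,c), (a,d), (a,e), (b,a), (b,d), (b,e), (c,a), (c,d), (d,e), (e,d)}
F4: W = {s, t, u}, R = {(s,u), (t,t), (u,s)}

F1, F2

This is the axiom for a generalized confluence (Geach) condition; its first-order frame correspondent is ∀x ∀y ∀z ((xRy ∧ xRz) → ∃w (yRw ∧ zR²w)).
F1: holds.
F2: holds.
F3: fails — aRc, aRe but no w with cRw and eR²w.
F4: fails — sRu, sRu but no w with uRw and uR²w.
Valid on: F1, F2.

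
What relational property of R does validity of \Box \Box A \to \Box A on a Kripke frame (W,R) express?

This schema is the C4 axiom.
Its frame correspondent is density — \forall x \forall y (Rxy \to \exists z (Rxz \wedge Rzy)).

density: \forall x \forall y (Rxy \to \exists z (Rxz \wedge Rzy))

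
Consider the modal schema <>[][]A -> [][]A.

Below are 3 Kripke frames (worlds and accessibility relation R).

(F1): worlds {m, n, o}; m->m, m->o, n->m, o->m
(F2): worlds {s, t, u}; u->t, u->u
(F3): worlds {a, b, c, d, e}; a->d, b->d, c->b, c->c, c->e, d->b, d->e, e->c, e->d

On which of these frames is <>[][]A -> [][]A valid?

(F1)

The schema corresponds to a generalized confluence (Geach) condition: forall x forall y forall z ((xRy & x R^2 z) -> exists w (y R^2 w & z = w)).
(F1): satisfies the condition.
(F2): fails — uRt, uR²t but no w with tR²w and t=w.
(F3): fails — aRd, aR²b but no w with dR²w and b=w.
Valid on: (F1).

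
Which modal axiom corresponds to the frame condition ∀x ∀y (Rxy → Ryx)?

A defining formula is r → □◇r (the B axiom).
Suppose r→□◇r is valid. Take Rxy and set V(r)={x}. Then r at x, so □◇r at x, so ◇r at y, so some z with Ryz has r; z=x, i.e. Ryx.

r → □◇r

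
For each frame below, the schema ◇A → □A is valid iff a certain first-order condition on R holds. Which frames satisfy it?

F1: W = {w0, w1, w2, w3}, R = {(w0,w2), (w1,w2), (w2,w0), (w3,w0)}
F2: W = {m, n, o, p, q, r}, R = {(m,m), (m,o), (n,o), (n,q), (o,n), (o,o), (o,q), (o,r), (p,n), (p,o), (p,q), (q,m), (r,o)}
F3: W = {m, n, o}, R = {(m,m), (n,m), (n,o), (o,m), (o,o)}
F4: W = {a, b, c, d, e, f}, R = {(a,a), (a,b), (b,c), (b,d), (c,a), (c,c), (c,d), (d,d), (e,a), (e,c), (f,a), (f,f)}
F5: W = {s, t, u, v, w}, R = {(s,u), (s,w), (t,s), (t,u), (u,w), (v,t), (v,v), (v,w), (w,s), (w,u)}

This is the axiom for partial functionality; its first-order frame correspondent is ∀x ∀y ∀z (Rxy ∧ Rxz → y = z).
F1: ✓.
F2: fails — m sees both m and o.
F3: fails — n sees both m and o.
F4: fails — a sees both a and b.
F5: fails — s sees both u and w.

F1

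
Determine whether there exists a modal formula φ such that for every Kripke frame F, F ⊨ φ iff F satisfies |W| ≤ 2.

No — not modally definable

If a class were modally definable it would be closed under disjoint unions (Goldblatt–Thomason).
Any modal formula valid on each of 3 disjoint one-world frames is valid on their disjoint union (validity is preserved under disjoint unions). Each one-world frame has |W|=1≤2, but the union has |W|=3.
Hence having at most 2 worlds is not modally definable.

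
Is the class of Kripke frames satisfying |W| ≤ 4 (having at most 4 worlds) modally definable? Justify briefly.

Any modally definable frame class is closed under disjoint unions.
Any modal formula valid on each of 5 disjoint one-world frames is valid on their disjoint union (validity is preserved under disjoint unions). Each one-world frame has |W|=1≤4, but the union has |W|=5.
So no modal formula (or set of formulas) defines exactly the |W|≤4 frames.

No — not modally definable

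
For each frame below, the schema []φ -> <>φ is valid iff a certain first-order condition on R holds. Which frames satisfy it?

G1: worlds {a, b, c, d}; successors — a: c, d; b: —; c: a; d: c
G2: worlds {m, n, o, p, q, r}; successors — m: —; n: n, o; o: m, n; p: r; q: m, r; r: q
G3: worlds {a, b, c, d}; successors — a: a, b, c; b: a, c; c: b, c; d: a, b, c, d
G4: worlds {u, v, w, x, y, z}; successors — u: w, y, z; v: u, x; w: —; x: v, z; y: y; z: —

G3

Frame correspondent (Sahlqvist): forall x exists y Rxy — i.e. seriality.
G1: fails — world b has no successor.
G2: fails — world m has no successor.
G3: holds.
G4: fails — world w has no successor.
Valid on: G3.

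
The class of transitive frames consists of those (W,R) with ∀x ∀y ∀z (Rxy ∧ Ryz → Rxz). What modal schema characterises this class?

This is transitivity; the standard corresponding axiom is 4: □s → □□s.
Suppose □s→□□s is valid. Take Rxy, Ryz and set V(s)={w : Rxw}. Then □s at x, so □□s at x, so □s at y, so s at z, i.e. Rxz.

□s → □□s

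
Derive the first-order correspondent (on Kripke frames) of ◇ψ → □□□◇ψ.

This is a Sahlqvist (Geach-type) schema ◇^1□^0ψ → □^3◇^1ψ.
First-order correspondent: ∀x ∀y ∀z ((xRy ∧ xR³z) → ∃w (y = w ∧ zRw)).

∀x ∀y ∀z ((xRy ∧ xR³z) → ∃w (y = w ∧ zRw))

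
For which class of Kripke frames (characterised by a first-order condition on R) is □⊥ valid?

emptiness of R: ∀x ∀y ¬Rxy

□⊥ is valid iff no world has any successor (otherwise □⊥ fails at any world with one).
Conversely, any frame satisfying ∀x ∀y ¬Rxy validates the schema.
So the correspondent is emptiness of R.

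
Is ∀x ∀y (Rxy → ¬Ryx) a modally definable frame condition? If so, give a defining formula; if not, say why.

Modal frame validity is preserved under surjective bounded morphisms.
The 5-cycle (worlds a,b,c,d,e with a→b→c→d→e→a) is asymmetric. Mapping every world to a single reflexive point • is a surjective bounded morphism, and the reflexive point is not asymmetric (R•• but asymmetry requires ¬R••).
Hence asymmetry is not modally definable.

Not definable by any modal formula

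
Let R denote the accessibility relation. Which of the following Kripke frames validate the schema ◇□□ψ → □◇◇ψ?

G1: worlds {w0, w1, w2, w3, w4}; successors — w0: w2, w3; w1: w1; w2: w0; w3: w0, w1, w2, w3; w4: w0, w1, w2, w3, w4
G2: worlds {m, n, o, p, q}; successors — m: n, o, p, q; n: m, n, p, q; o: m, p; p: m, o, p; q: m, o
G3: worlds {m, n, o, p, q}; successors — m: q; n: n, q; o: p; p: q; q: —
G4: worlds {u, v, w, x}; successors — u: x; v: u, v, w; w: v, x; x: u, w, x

Frame correspondent (Sahlqvist): ∀x ∀y ∀z ((xRy ∧ xRz) → ∃w (yR²w ∧ zR²w)) — i.e. a generalized confluence (Geach) condition.
G1: fails — w3Rw1, w3Rw2 but no w with w1R²w and w2R²w.
G2: holds.
G3: fails — mRq, mRq but no w with qR²w and qR²w.
G4: holds.
Valid on: G2, G4.

G2, G4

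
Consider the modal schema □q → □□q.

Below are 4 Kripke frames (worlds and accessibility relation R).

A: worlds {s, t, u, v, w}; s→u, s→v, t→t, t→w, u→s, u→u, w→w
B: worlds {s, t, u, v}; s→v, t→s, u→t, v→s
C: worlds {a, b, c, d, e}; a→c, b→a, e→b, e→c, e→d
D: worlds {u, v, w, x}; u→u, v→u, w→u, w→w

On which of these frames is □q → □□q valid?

Frame correspondent (Sahlqvist): ∀x ∀y ∀z (Rxy ∧ Ryz → Rxz) — i.e. transitivity.
A: fails — Rus and Rsv but not Ruv.
B: fails — Rvs and Rsv but not Rvv.
C: fails — Reb and Rba but not Rea.
D: condition met.
Valid on: D.

D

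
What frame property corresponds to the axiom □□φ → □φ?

This is the C4 axiom.
Its frame correspondent is density — ∀x ∀y (Rxy → ∃z (Rxz ∧ Rzy)).

density: ∀x ∀y (Rxy → ∃z (Rxz ∧ Rzy))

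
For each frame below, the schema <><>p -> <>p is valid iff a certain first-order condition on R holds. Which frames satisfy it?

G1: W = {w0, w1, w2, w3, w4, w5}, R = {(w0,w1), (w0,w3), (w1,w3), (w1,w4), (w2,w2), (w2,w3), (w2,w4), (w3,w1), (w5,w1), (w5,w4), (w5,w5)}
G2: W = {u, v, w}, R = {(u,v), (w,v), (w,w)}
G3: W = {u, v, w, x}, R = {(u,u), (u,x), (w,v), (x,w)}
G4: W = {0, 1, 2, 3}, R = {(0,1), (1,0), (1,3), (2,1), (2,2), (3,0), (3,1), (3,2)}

G2

The schema corresponds to transitivity: forall x forall y forall z (Rxy & Ryz -> Rxz).
G1: fails — Rw3w1 and Rw1w3 but not Rw3w3.
G2: satisfies the condition.
G3: fails — Rxw and Rwv but not Rxv.
G4: fails — R10 and R01 but not R11.
Valid on: G2.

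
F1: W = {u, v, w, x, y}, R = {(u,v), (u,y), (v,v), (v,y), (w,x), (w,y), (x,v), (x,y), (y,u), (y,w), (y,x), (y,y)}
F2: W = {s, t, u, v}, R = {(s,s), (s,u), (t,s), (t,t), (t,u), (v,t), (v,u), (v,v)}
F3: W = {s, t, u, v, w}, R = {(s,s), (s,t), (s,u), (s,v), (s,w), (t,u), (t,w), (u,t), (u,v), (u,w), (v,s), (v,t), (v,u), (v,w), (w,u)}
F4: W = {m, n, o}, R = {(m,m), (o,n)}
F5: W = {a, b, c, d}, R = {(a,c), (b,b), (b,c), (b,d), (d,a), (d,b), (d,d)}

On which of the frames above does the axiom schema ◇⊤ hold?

F1, F3

This is the axiom for seriality; its first-order frame correspondent is ∀x ∃y Rxy.
F1: holds.
F2: fails — world u has no successor.
F3: holds.
F4: fails — world n has no successor.
F5: fails — world c has no successor.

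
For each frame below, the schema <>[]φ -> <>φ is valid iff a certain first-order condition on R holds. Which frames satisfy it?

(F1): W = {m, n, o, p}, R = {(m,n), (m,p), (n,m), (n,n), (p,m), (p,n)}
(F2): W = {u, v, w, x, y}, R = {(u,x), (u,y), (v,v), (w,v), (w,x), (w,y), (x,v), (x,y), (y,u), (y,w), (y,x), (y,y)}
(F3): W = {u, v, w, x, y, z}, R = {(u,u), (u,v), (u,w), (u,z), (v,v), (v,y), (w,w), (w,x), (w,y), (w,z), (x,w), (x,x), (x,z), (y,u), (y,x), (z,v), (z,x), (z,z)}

The schema corresponds to a generalized confluence (Geach) condition: forall x forall y (xRy -> exists w (yRw & xRw)).
(F1): satisfies the condition.
(F2): satisfies the condition.
(F3): fails — vRy but no t with yRt and vRt.

(F1), (F2)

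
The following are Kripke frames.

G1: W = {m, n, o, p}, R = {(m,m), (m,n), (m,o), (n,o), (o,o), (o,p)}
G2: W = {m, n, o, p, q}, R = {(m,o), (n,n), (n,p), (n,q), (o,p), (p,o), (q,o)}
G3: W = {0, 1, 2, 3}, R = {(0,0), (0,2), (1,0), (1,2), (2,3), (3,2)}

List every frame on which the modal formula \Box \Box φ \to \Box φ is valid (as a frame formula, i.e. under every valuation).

G1

This is the axiom for density; its first-order frame correspondent is \forall x \forall y (Rxy \to \exists z (Rxz \wedge Rzy)).
G1: holds.
G2: fails — Rop but no z with Roz and Rzp.
G3: fails — R32 but no z with R3z and Rz2.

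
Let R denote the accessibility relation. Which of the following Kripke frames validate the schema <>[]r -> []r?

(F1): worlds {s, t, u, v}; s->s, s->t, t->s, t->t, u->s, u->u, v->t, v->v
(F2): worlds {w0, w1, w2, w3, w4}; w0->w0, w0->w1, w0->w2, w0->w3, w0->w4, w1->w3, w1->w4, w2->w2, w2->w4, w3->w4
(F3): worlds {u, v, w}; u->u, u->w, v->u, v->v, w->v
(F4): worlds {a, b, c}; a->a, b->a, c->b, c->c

The schema corresponds to the Euclidean property: forall x forall y forall z (Rxy & Rxz -> Ryz).
(F1): fails — Rus and Ruu but not Rsu.
(F2): fails — Rw0w4 and Rw0w4 but not Rw4w4.
(F3): fails — Ruw and Ruw but not Rww.
(F4): fails — Rcb and Rcc but not Rbc.

none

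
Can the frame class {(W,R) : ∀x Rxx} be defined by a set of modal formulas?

This is a Sahlqvist condition; the T axiom □p → p defines it.
Suppose □p→p is valid. At any x set V(p)={w : Rxw}. Then □p holds at x, so p holds at x, i.e. Rxx.

Yes — defined by □p → p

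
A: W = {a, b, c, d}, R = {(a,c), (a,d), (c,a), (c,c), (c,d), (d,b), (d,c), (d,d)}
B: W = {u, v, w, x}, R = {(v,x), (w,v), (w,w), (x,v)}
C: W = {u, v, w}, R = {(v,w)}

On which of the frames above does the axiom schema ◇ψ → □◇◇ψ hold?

none

The schema corresponds to a generalized confluence (Geach) condition: ∀x ∀y ∀z ((xRy ∧ xRz) → ∃w (y = w ∧ zR²w)).
A: fails — dRb, dRb but no w with b=w and bR²w.
B: fails — wRw, wRv but no t with w=t and vR²t.
C: fails — vRw, vRw but no t with w=t and wR²t.
Valid on no frame.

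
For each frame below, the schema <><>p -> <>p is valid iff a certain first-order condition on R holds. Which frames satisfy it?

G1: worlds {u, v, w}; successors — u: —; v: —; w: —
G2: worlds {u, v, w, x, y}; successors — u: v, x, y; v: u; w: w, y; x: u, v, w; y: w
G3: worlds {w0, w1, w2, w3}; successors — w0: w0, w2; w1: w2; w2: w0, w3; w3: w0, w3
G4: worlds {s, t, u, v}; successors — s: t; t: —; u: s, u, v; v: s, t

G1

The schema corresponds to transitivity: forall x forall y forall z (Rxy & Ryz -> Rxz).
G1: satisfies the condition.
G2: fails — Ruv and Rvu but not Ruu.
G3: fails — Rw1w2 and Rw2w0 but not Rw1w0.
G4: fails — Ruv and Rvt but not Rut.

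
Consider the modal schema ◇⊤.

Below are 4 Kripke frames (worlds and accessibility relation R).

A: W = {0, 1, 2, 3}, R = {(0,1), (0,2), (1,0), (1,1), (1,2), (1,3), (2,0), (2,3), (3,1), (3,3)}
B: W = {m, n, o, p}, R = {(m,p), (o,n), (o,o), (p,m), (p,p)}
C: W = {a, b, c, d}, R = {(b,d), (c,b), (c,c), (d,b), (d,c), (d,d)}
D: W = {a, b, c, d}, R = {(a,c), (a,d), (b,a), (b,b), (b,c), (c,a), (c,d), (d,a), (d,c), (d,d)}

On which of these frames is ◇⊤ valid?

A, D

Frame correspondent (Sahlqvist): ∀x ∃y Rxy — i.e. seriality.
A: ✓.
B: fails — world n has no successor.
C: fails — world a has no successor.
D: ✓.
Valid on: A, D.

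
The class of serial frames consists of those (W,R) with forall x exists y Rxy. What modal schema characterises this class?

□ψ → ◇ψ

The condition is seriality. The D schema □ψ → ◇ψ defines it.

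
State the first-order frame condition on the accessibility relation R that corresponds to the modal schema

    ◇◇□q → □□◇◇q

∀x ∀y ∀z ((xR²y ∧ xR²z) → ∃w (yRw ∧ zR²w))

This is a Sahlqvist (Geach-type) schema ◇^2□^1q → □^2◇^2q.
Minimal-valuation argument: fix x; take any y with xR^2y and any z with xR^2z. Set V(q) to the set of worlds R-reachable from y in exactly 1 step. Then □^1q holds at y, so the antecedent holds at x; validity forces ◇^2q at z, giving a w with zR^2w and yR^1w.
First-order correspondent: ∀x ∀y ∀z ((xR²y ∧ xR²z) → ∃w (yRw ∧ zR²w)).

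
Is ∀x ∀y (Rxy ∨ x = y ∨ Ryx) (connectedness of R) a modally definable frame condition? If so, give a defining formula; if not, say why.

No

Any modally definable frame class is closed under disjoint unions.
Take 4 disjoint single-world reflexive frames: each is trivially connected, but their disjoint union has 4 worlds with no edge between distinct components, so it is not connected.
So no modal formula (or set of formulas) defines exactly the connected frames.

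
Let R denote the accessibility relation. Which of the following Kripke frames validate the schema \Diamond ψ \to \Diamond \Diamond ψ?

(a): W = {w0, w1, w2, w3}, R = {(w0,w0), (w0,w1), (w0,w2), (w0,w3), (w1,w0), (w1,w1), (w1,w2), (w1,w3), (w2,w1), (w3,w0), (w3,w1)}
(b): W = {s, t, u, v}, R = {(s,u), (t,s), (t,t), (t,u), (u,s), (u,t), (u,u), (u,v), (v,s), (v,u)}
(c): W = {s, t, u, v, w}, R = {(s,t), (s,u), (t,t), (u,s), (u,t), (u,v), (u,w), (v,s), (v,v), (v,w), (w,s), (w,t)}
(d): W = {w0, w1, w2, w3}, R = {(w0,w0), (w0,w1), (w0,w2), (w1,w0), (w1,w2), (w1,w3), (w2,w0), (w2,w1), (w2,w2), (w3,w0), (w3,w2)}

The schema corresponds to a generalized confluence (Geach) condition: \forall x \forall y (xRy \to \exists w (y = w \wedge x R^2 w)).
(a): ✓.
(b): ✓.
(c): fails — sRu but no w* with u=w* and sR²w*.
(d): fails — w1Rw3 but no w with w3=w and w1R²w.

(a), (b)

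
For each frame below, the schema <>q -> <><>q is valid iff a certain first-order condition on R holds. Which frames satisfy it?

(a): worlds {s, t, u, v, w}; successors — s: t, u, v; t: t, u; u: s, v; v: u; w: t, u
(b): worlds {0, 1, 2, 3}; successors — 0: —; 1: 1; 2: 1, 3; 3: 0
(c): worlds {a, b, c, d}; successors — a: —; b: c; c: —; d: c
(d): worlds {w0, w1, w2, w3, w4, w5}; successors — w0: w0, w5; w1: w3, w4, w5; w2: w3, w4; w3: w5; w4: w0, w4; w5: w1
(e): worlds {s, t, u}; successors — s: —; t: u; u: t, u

(e)

This is the axiom for a generalized confluence (Geach) condition; its first-order frame correspondent is forall x forall y (xRy -> exists w (y = w & x R^2 w)).
(a): fails — uRs but no w* with s=w* and uR²w*.
(b): fails — 2R3 but no w with 3=w and 2R²w.
(c): fails — bRc but no w with c=w and bR²w.
(d): fails — w1Rw3 but no w with w3=w and w1R²w.
(e): ✓.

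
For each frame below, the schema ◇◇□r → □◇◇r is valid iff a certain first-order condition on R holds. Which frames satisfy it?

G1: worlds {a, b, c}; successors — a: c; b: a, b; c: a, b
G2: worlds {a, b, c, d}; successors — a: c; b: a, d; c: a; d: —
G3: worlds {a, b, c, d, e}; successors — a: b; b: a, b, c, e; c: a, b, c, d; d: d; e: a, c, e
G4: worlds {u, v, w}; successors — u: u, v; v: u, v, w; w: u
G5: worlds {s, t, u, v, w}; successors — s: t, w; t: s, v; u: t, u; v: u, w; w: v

Frame correspondent (Sahlqvist): ∀x ∀y ∀z ((xR²y ∧ xRz) → ∃w (yRw ∧ zR²w)) — i.e. a generalized confluence (Geach) condition.
G1: fails — bR²a, bRa but no w with aRw and aR²w.
G2: fails — bR²c, bRd but no w with cRw and dR²w.
G3: fails — bR²d, bRa but no w with dRw and aR²w.
G4: condition met.
G5: fails — tR²u, tRs but no w* with uRw* and sR²w*.

G4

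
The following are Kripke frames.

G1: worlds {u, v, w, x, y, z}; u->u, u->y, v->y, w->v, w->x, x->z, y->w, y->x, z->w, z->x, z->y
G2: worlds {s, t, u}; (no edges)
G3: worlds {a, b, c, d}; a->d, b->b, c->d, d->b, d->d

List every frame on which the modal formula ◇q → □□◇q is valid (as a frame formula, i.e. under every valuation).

G2

The schema corresponds to a generalized confluence (Geach) condition: ∀x ∀y ∀z ((xRy ∧ xR²z) → ∃w (y = w ∧ zRw)).
G1: fails — uRu, uR²w but no t with u=t and wRt.
G2: holds.
G3: fails — aRd, aR²b but no w with d=w and bRw.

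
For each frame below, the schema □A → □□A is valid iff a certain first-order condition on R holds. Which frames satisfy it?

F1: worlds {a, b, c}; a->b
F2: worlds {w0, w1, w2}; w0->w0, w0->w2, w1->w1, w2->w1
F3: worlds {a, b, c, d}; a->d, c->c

The schema corresponds to transitivity: ∀x ∀y ∀z (Rxy ∧ Ryz → Rxz).
F1: ✓.
F2: fails — Rw0w2 and Rw2w1 but not Rw0w1.
F3: ✓.

F1, F3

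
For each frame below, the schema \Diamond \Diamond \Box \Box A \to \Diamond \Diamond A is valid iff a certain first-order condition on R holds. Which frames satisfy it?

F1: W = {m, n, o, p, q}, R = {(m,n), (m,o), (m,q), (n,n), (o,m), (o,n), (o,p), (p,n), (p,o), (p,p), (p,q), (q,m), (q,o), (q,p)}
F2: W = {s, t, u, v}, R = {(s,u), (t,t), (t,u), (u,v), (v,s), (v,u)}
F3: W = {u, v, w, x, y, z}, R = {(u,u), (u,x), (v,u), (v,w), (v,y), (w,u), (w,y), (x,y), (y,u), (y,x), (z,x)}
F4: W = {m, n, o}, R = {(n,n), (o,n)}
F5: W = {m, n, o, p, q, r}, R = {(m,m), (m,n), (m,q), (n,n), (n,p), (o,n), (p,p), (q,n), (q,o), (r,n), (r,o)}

F1, F3, F4, F5

This is the axiom for a generalized confluence (Geach) condition; its first-order frame correspondent is \forall x \forall y (x R^2 y \to \exists w (y R^2 w \wedge x R^2 w)).
F1: holds.
F2: fails — uR²s but no w with sR²w and uR²w.
F3: holds.
F4: holds.
F5: holds.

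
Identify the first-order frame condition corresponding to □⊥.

Emptiness of R

□⊥ is valid iff no world has any successor (otherwise □⊥ fails at any world with one).
Conversely, on a frame with emptiness of R the schema holds at every world under every valuation.
Frame condition: ∀x ∀y ¬Rxy.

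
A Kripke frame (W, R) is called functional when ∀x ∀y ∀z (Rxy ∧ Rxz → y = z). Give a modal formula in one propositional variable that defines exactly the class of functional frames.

This is partial functionality; the standard corresponding axiom is CD: ◇q → □q.
Suppose ◇q→□q is valid. Take Rxy, Rxz and set V(q)={y}. Then ◇q at x, so □q at x, so q at z, i.e. z=y.

◇q → □q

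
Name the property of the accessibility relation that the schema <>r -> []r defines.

This schema is the CD axiom.
Its frame correspondent is partial functionality — forall x forall y forall z (Rxy & Rxz -> y = z).

partial functionality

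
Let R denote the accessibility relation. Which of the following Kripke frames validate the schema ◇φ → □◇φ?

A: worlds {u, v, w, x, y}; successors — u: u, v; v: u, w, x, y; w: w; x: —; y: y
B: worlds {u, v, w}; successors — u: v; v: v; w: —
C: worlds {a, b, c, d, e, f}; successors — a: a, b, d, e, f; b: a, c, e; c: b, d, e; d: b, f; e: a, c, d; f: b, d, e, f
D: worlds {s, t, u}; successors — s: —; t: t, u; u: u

Frame correspondent (Sahlqvist): ∀x ∀y ∀z (Rxy ∧ Rxz → Ryz) — i.e. the Euclidean property.
A: fails — Ruv and Ruv but not Rvv.
B: holds.
C: fails — Rab and Rab but not Rbb.
D: fails — Rtu and Rtt but not Rut.
Valid on: B.

B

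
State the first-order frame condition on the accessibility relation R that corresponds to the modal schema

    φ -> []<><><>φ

This is a Sahlqvist (Geach-type) schema ◇^0□^0φ → □^1◇^3φ.
Minimal-valuation argument: fix x; take any y with xR^0y and any z with xR^1z. Set V(φ) to the set of worlds R-reachable from y in exactly 0 steps. Then □^0φ holds at y, so the antecedent holds at x; validity forces ◇^3φ at z, giving a w with zR^3w and yR^0w.
First-order correspondent: forall x forall z (xRz -> exists w (x = w & z R^3 w)).

forall x forall z (xRz -> exists w (x = w & z R^3 w))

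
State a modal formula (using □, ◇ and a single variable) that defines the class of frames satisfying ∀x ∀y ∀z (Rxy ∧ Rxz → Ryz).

The condition is the Euclidean property. The 5 schema ◇s → □◇s defines it.
Suppose ◇s→□◇s is valid. Take Rxy, Rxz and set V(s)={y}. Then ◇s at x, so □◇s at x, so ◇s at z, so some w with Rzw has s; w=y, i.e. Rzy. By symmetry of the argument, Ryz.

◇s → □◇s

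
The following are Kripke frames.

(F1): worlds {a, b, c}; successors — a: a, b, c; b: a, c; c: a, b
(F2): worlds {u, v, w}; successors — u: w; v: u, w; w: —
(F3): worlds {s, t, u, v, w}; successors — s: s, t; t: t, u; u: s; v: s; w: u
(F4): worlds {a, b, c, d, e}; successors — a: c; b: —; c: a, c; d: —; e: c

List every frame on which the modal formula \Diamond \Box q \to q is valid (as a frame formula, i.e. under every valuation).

(F1)

This is the axiom for symmetry; its first-order frame correspondent is \forall x \forall y (Rxy \to Ryx).
(F1): holds.
(F2): fails — Rvu but not Ruv.
(F3): fails — Rwu but not Ruw.
(F4): fails — Rec but not Rce.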